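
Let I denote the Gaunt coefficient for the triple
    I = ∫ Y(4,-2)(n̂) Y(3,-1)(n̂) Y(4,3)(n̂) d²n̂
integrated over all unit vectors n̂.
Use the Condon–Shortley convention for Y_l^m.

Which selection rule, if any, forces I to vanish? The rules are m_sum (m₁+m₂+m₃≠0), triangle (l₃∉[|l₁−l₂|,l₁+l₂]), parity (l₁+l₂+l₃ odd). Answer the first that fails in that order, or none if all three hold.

m₁+m₂+m₃ = -2 − 1 + 3 = 0  ✓
triangle: |4−3|=1 ≤ l₃=4 ≤ 4+3=7  ✓
parity: l₁+l₂+l₃ = 11 is odd  ✗

parity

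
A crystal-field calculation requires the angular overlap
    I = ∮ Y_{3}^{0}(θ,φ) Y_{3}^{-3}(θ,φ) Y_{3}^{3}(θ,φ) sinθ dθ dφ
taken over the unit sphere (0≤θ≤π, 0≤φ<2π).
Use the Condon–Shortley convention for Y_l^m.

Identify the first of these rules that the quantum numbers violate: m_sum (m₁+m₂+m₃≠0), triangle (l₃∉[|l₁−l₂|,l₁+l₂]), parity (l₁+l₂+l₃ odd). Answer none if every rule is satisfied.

Σmᵢ = 0  ✓
l₃∈[|l₁−l₂|,l₁+l₂]=[0,6], have l₃=3  ✓
Σlᵢ = 9 ⇒ odd  ✗

parity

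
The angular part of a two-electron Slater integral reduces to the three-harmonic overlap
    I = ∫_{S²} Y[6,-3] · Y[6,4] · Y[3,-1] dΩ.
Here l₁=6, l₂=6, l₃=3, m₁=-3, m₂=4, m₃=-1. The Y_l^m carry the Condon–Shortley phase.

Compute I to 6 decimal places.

Σlᵢ=15 odd — θ-integrand is odd under cosθ→−cosθ; I=0

0.000000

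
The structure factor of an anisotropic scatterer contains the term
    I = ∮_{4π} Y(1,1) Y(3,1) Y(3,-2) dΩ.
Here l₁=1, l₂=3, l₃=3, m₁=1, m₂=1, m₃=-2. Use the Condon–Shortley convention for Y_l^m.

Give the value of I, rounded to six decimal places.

0.000000

Σlᵢ=7 odd — θ-integrand is odd under cosθ→−cosθ; I=0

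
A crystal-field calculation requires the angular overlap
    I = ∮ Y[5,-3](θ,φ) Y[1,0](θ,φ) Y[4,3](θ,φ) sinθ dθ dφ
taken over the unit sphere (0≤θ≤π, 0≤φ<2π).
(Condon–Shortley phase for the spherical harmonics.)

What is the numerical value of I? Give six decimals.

Rules hold: Σm=0, L=10 even, 4≤4≤6.
N = 11·3·9 = 297
Δ = 2!·8!·0!/11! = 1/495
Racah Σ t=1..1: t=1:−1/576 = -1/576
⇒ 3j(5 1 4; 0 0 0)² = 5/99, sgn -1
Racah Σ t=1..1: t=1:−1/5040 = -1/5040
⇒ 3j(5 1 4; -3 0 3)² = 16/495, sgn +1
4πI² = N·(3j₀)²·(3jₘ)² = 16/33
I = -1·√(0.484848/4π) = -0.19642560

-0.196426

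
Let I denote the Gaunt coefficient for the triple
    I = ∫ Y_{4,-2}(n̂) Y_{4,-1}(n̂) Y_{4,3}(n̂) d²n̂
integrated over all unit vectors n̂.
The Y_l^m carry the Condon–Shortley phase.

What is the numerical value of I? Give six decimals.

Rules hold: Σm=0, L=12 even, 0≤4≤8.
N = 9·9·9 = 729
Δ = 4!·4!·4!/13! = 1/450450
Racah Σ t=0..4: t=0:+1/13824 t=1:−1/216 t=2:+1/64 t=3:−1/216 t=4:+1/13824 = 5/768
⇒ 3j(4 4 4; 0 0 0)² = 18/1001, sgn +1
Racah Σ t=2..3: t=2:+1/576 t=3:−1/864 = 1/1728
⇒ 3j(4 4 4; -2 -1 3)² = 5/1287, sgn -1
4πI² = N·(3j₀)²·(3jₘ)² = 7290/143143
I = -1·√(0.0509281/4π) = -0.06366105

-0.063661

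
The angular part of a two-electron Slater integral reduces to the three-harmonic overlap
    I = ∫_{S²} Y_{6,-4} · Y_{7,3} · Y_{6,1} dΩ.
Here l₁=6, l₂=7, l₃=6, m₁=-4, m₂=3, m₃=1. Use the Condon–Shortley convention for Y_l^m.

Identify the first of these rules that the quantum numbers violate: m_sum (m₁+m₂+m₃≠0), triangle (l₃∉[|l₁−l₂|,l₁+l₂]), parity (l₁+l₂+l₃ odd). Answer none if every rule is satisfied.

m₁+m₂+m₃ = -4 + 3 + 1 = 0  ✓
triangle: |6−7|=1 ≤ l₃=6 ≤ 6+7=13  ✓
parity: l₁+l₂+l₃ = 19 is odd  ✗

parity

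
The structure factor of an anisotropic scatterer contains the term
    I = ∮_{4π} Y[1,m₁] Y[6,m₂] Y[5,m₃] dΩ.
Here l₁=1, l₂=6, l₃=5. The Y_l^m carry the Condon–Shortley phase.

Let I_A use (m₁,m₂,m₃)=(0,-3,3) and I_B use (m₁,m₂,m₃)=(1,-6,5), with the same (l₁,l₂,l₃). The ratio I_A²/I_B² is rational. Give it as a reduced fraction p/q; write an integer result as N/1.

9/22

l's match ⇒ only the (l;m) 3-j factors differ between A and B.
A: triangle coeff Δ(1,6,5) = 1/858; Σ_t [1,1]: t=1:−1/80640 = -1/80640; (3j)²=9/286 [(1 6 5; 0 -3 3)], sign=-1
B: triangle coeff Δ(1,6,5) = 1/858; Σ_t [0,0]: t=0:+1/7257600 = 1/7257600; (3j)²=1/13 [(1 6 5; 1 -6 5)], sign=+1
I_A²/I_B² = (9/286)/(1/13) = 9/22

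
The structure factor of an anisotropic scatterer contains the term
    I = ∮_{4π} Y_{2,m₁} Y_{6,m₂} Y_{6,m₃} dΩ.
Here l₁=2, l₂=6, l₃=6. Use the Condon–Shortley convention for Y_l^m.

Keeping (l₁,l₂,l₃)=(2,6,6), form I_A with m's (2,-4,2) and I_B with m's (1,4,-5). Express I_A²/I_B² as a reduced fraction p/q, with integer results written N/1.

20/33

Same 2,6,6: normalisation and zero-m 3j drop out of the ratio.
A: Δ: 2! 2! 10! / 15! → 1/90090; sum: t=0:+1/322560 = 1/322560; 3j²(2 6 6; 2 -4 2) = Δ·Π!·Σ² = 18/1001  (sign +1)
B: Δ: 2! 2! 10! / 15! → 1/90090; sum: t=0:+1/7257600 t=1:−1/725760 = -1/806400; 3j²(2 6 6; 1 4 -5) = Δ·Π!·Σ² = 27/910  (sign +1)
I_A²/I_B² = (18/1001)/(27/910) = 20/33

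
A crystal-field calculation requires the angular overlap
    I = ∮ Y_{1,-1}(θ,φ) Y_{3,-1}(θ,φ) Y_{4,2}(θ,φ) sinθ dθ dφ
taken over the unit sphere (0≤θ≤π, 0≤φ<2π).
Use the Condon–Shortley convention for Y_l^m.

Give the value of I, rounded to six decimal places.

0.238414

m-sum 0 ✓  L=8 even ✓  2≤4≤4 ✓
Π(2lᵢ+1) = 3×7×9 = 189
triangle coeff Δ(1,3,4) = 1/252
Σ_t [0,0]: t=0:+1/36 = 1/36
(3j)²=4/63 [(1 3 4; 0 0 0)], sign=+1
Σ_t [0,0]: t=0:+1/96 = 1/96
(3j)²=5/84 [(1 3 4; -1 -1 2)], sign=+1
⇒ 4πI² = 5/7
I = (+1)√(5/7/(4π)) = 0.23841361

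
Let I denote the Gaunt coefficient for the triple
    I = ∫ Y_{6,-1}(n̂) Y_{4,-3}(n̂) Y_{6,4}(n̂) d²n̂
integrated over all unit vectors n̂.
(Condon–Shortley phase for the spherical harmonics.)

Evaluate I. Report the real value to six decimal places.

Rules hold: Σm=0, L=16 even, 2≤6≤10.
N = 13·9·13 = 1521
Δ = 4!·8!·4!/17! = 1/15315300
Racah Σ t=0..4: t=0:+1/829440 t=1:−1/25920 t=2:+1/9216 t=3:−1/25920 t=4:+1/829440 = 7/207360
⇒ 3j(6 4 6; 0 0 0)² = 28/2431, sgn +1
Racah Σ t=0..1: t=0:+1/725760 t=1:−1/207360 = -1/290304
⇒ 3j(6 4 6; -1 -3 4)² = 125/7293, sgn -1
4πI² = N·(3j₀)²·(3jₘ)² = 10500/34969
I = -1·√(0.300266/4π) = -0.15457815

-0.154578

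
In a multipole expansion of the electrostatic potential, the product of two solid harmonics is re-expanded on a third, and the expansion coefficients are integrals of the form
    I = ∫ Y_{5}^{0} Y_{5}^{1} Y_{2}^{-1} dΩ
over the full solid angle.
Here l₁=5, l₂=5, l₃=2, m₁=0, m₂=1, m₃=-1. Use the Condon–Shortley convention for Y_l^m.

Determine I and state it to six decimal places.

-0.036166

Rules hold: Σm=0, L=12 even, 0≤2≤10.
N = 11·11·5 = 605
Δ = 8!·2!·2!/13! = 1/38610
Racah Σ t=3..5: t=3:−1/2880 t=4:+1/576 t=5:−1/2880 = 1/960
⇒ 3j(5 5 2; 0 0 0)² = 10/429, sgn +1
Racah Σ t=4..5: t=4:+1/1152 t=5:−1/1440 = 1/5760
⇒ 3j(5 5 2; 0 1 -1)² = 1/858, sgn -1
4πI² = N·(3j₀)²·(3jₘ)² = 25/1521
I = -1·√(0.0164366/4π) = -0.03616600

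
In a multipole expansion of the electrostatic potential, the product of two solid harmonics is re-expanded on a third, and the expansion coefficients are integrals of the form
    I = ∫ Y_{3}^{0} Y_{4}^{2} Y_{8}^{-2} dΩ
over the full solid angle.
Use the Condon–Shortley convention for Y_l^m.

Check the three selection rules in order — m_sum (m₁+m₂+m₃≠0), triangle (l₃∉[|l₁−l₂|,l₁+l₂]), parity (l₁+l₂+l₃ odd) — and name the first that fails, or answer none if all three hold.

triangle

Σmᵢ = 0  ✓
l₃∈[|l₁−l₂|,l₁+l₂]=[1,7], have l₃=8  ✗
Σlᵢ = 15 ⇒ odd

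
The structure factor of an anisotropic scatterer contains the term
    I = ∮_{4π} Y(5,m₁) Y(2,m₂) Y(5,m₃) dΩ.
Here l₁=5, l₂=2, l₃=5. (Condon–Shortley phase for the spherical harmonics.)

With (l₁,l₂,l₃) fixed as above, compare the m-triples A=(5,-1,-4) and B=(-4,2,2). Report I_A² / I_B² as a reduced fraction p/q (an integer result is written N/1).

Same 5,2,5: normalisation and zero-m 3j drop out of the ratio.
A: Δ: 2! 8! 2! / 13! → 1/38610; sum: t=0:+1/80640 = 1/80640; 3j²(5 2 5; 5 -1 -4) = Δ·Π!·Σ² = 9/286  (sign -1)
B: Δ: 2! 8! 2! / 13! → 1/38610; sum: t=2:+1/20160 = 1/20160; 3j²(5 2 5; -4 2 2) = Δ·Π!·Σ² = 12/715  (sign -1)
I_A²/I_B² = (9/286)/(12/715) = 15/8

15/8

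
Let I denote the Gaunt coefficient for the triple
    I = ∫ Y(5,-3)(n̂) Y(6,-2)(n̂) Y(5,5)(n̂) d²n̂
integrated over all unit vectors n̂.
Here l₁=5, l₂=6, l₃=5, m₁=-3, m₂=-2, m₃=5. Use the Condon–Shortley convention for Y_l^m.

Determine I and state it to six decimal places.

Rules hold: Σm=0, L=16 even, 1≤5≤11.
N = 11·13·11 = 1573
Δ = 6!·4!·6!/17! = 1/28588560
Racah Σ t=1..5: t=1:−1/345600 t=2:+1/13824 t=3:−1/5184 t=4:+1/13824 t=5:−1/345600 = -7/129600
⇒ 3j(5 6 5; 0 0 0)² = 80/7293, sgn +1
Racah Σ t=4..4: t=4:+1/829440 = 1/829440
⇒ 3j(5 6 5; -3 -2 5)² = 35/2431, sgn +1
4πI² = N·(3j₀)²·(3jₘ)² = 2800/11271
I = +1·√(0.248425/4π) = 0.14060244

0.140602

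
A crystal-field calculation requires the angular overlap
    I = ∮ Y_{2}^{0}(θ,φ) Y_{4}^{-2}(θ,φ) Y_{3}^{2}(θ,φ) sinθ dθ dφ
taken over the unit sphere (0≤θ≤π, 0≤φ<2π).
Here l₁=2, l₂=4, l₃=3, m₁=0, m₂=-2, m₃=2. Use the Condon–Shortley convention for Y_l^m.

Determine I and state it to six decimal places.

Σlᵢ=9 odd — θ-integrand is odd under cosθ→−cosθ; I=0

0.000000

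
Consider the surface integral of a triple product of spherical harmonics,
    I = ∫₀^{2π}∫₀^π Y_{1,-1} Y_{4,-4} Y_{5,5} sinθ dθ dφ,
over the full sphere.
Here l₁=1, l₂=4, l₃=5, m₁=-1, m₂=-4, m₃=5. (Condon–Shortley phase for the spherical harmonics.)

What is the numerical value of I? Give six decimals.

-0.329416

m-sum 0 ✓  L=10 even ✓  3≤5≤5 ✓
Π(2lᵢ+1) = 3×9×11 = 297
triangle coeff Δ(1,4,5) = 1/495
Σ_t [0,0]: t=0:+1/576 = 1/576
(3j)²=5/99 [(1 4 5; 0 0 0)], sign=-1
Σ_t [0,0]: t=0:+1/80640 = 1/80640
(3j)²=1/11 [(1 4 5; -1 -4 5)], sign=+1
⇒ 4πI² = 15/11
I = (-1)√(15/11/(4π)) = -0.32941575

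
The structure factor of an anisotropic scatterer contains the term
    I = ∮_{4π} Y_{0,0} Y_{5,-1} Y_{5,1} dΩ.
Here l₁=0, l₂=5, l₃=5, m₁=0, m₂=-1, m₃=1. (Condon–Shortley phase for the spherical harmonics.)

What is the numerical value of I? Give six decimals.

-0.282095

m-sum 0 ✓  L=10 even ✓  5≤5≤5 ✓
Π(2lᵢ+1) = 1×11×11 = 121
triangle coeff Δ(0,5,5) = 1/11
Σ_t [0,0]: t=0:+1/14400 = 1/14400
(3j)²=1/11 [(0 5 5; 0 0 0)], sign=-1
Σ_t [0,0]: t=0:+1/17280 = 1/17280
(3j)²=1/11 [(0 5 5; 0 -1 1)], sign=+1
⇒ 4πI² = 1/1
I = (-1)√(1/1/(4π)) = -0.28209479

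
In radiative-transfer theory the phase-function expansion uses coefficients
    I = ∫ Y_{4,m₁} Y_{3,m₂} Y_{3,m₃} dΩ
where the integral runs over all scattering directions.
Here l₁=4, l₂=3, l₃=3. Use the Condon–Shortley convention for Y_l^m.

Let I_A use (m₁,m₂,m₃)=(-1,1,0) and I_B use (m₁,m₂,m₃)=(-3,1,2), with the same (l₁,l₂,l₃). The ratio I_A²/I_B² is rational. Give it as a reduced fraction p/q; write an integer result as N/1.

Same 4,3,3: normalisation and zero-m 3j drop out of the ratio.
A: Δ: 4! 4! 2! / 11! → 1/34650; sum: t=2:+1/48 t=3:−1/24 t=4:+1/288 = -5/288; 3j²(4 3 3; -1 1 0) = Δ·Π!·Σ² = 5/462  (sign +1)
B: Δ: 4! 4! 2! / 11! → 1/34650; sum: t=3:−1/144 t=4:+1/288 = -1/288; 3j²(4 3 3; -3 1 2) = Δ·Π!·Σ² = 1/99  (sign +1)
I_A²/I_B² = (5/462)/(1/99) = 15/14

15/14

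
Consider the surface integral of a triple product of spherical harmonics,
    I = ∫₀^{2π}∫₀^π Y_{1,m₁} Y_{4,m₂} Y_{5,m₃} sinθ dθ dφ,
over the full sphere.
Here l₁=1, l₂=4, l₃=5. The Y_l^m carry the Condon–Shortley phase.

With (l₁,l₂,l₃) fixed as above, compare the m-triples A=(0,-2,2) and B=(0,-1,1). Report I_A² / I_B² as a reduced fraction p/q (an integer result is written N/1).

l's match ⇒ only the (l;m) 3-j factors differ between A and B.
A: triangle coeff Δ(1,4,5) = 1/495; Σ_t [0,0]: t=0:+1/1440 = 1/1440; (3j)²=7/165 [(1 4 5; 0 -2 2)], sign=-1
B: triangle coeff Δ(1,4,5) = 1/495; Σ_t [0,0]: t=0:+1/720 = 1/720; (3j)²=8/165 [(1 4 5; 0 -1 1)], sign=+1
I_A²/I_B² = (7/165)/(8/165) = 7/8

7/8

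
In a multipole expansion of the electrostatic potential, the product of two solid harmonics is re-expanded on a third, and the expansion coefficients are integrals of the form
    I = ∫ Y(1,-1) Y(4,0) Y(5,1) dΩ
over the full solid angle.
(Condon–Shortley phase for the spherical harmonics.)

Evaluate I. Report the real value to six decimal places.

-0.190188

m-sum 0 ✓  L=10 even ✓  3≤5≤5 ✓
Π(2lᵢ+1) = 3×9×11 = 297
triangle coeff Δ(1,4,5) = 1/495
Σ_t [0,0]: t=0:+1/576 = 1/576
(3j)²=5/99 [(1 4 5; 0 0 0)], sign=-1
Σ_t [0,0]: t=0:+1/1152 = 1/1152
(3j)²=1/33 [(1 4 5; -1 0 1)], sign=+1
⇒ 4πI² = 5/11
I = (-1)√(5/11/(4π)) = -0.19018827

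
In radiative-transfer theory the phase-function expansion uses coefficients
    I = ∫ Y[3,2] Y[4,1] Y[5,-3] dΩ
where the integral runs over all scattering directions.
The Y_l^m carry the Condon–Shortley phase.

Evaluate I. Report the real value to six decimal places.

Rules hold: Σm=0, L=12 even, 1≤5≤7.
N = 7·9·11 = 693
Δ = 2!·4!·6!/13! = 1/180180
Racah Σ t=0..2: t=0:+1/576 t=1:−1/144 t=2:+1/576 = -1/288
⇒ 3j(3 4 5; 0 0 0)² = 20/1001, sgn +1
Racah Σ t=0..1: t=0:+1/1440 t=1:−1/1152 = -1/5760
⇒ 3j(3 4 5; 2 1 -3)² = 1/858, sgn -1
4πI² = N·(3j₀)²·(3jₘ)² = 30/1859
I = -1·√(0.0161377/4π) = -0.03583571

-0.035836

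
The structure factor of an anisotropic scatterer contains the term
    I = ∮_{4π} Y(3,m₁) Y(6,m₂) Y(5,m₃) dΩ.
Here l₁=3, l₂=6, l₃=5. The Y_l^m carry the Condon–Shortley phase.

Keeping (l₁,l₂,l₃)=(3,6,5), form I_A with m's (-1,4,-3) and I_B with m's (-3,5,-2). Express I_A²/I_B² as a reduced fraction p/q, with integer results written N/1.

Shared (l₁,l₂,l₃)=(3,6,5): N and (l;000)² cancel in I_A²/I_B².
A: Δ = 4!·2!·8!/15! = 1/675675; Racah Σ t=2..4: t=2:+1/322560 t=3:−1/30240 t=4:+1/69120 = -1/64512; ⇒ 3j(3 6 5; -1 4 -3)² = 10/1001, sgn -1
B: Δ = 4!·2!·8!/15! = 1/675675; Racah Σ t=4..4: t=4:+1/241920 = 1/241920; ⇒ 3j(3 6 5; -3 5 -2)² = 2/91, sgn -1
I_A²/I_B² = (10/1001)/(2/91) = 5/11

5/11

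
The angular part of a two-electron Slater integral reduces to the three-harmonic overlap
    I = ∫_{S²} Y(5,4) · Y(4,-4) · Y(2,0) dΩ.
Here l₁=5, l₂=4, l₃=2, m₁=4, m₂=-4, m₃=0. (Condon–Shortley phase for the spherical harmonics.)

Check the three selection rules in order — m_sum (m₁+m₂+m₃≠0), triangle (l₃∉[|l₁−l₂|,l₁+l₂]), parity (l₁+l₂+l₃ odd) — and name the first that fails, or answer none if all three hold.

parity

azimuthal sum: 4 − 4 + 0 = 0  ✓
1 ≤ 2 ≤ 9 (triangle on l)  ✓
L = 5 + 4 + 2 = 11 (odd)  ✗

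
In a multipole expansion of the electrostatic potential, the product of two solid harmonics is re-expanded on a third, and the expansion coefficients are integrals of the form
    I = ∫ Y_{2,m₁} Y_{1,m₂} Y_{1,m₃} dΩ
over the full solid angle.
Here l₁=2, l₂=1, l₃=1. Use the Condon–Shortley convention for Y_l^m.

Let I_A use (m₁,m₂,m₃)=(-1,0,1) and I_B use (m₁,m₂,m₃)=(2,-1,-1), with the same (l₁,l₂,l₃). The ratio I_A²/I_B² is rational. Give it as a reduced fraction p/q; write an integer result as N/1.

1/2

Same 2,1,1: normalisation and zero-m 3j drop out of the ratio.
A: Δ: 2! 2! 0! / 5! → 1/30; sum: t=1:−1/2 = -1/2; 3j²(2 1 1; -1 0 1) = Δ·Π!·Σ² = 1/10  (sign -1)
B: Δ: 2! 2! 0! / 5! → 1/30; sum: t=0:+1/4 = 1/4; 3j²(2 1 1; 2 -1 -1) = Δ·Π!·Σ² = 1/5  (sign +1)
I_A²/I_B² = (1/10)/(1/5) = 1/2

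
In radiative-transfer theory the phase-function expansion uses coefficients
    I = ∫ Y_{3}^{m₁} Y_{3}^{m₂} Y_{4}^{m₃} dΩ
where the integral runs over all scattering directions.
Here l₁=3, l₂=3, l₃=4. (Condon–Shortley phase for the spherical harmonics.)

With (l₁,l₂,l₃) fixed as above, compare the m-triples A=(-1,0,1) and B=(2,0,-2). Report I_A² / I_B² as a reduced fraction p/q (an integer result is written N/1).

5/1

l's match ⇒ only the (l;m) 3-j factors differ between A and B.
A: triangle coeff Δ(3,3,4) = 1/34650; Σ_t [0,2]: t=0:+1/288 t=1:−1/24 t=2:+1/48 = -5/288; (3j)²=5/462 [(3 3 4; -1 0 1)], sign=+1
B: triangle coeff Δ(3,3,4) = 1/34650; Σ_t [0,1]: t=0:+1/72 t=1:−1/96 = 1/288; (3j)²=1/462 [(3 3 4; 2 0 -2)], sign=+1
I_A²/I_B² = (5/462)/(1/462) = 5/1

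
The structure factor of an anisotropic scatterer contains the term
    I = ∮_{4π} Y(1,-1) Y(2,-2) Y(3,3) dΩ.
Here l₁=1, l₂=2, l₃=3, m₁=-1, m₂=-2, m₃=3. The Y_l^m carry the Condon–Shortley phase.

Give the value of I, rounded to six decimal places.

-0.319865

m-sum 0 ✓  L=6 even ✓  1≤3≤3 ✓
Π(2lᵢ+1) = 3×5×7 = 105
triangle coeff Δ(1,2,3) = 1/105
Σ_t [0,0]: t=0:+1/4 = 1/4
(3j)²=3/35 [(1 2 3; 0 0 0)], sign=-1
Σ_t [0,0]: t=0:+1/48 = 1/48
(3j)²=1/7 [(1 2 3; -1 -2 3)], sign=+1
⇒ 4πI² = 9/7
I = (-1)√(9/7/(4π)) = -0.31986543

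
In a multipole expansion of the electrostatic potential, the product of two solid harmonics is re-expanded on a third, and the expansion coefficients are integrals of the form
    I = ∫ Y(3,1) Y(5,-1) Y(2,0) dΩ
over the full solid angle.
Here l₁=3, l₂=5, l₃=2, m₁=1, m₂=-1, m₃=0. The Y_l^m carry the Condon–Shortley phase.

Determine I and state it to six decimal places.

Checks pass: Σm=0; 10 even; l₃=2∈[2,8].
(2·3+1)(2·5+1)(2·2+1) = 385
Δ: 6! 0! 4! / 11! → 1/2310
sum: t=3:−1/144 = -1/144
3j²(3 5 2; 0 0 0) = Δ·Π!·Σ² = 10/231  (sign -1)
sum: t=2:+1/192 = 1/192
3j²(3 5 2; 1 -1 0) = Δ·Π!·Σ² = 3/77  (sign +1)
combine: 4πI² = 385·10/231·3/77 = 50/77
take √, sign -1: I = -0.22731846

-0.227318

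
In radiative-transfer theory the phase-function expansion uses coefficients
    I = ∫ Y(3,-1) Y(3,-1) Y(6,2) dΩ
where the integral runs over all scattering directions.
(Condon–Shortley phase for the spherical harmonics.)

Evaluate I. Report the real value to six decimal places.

Rules hold: Σm=0, L=12 even, 0≤6≤6.
N = 7·7·13 = 637
Δ = 0!·6!·6!/13! = 1/12012
Racah Σ t=0..0: t=0:+1/1296 = 1/1296
⇒ 3j(3 3 6; 0 0 0)² = 100/3003, sgn +1
Racah Σ t=0..0: t=0:+1/2304 = 1/2304
⇒ 3j(3 3 6; -1 -1 2)² = 5/143, sgn +1
4πI² = N·(3j₀)²·(3jₘ)² = 3500/4719
I = +1·√(0.741683/4π) = 0.24294284

0.242943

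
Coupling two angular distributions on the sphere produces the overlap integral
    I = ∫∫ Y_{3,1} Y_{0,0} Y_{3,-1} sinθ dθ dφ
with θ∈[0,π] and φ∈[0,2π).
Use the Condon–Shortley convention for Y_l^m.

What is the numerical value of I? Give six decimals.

-0.282095

Checks pass: Σm=0; 6 even; l₃=3∈[3,3].
(2·3+1)(2·0+1)(2·3+1) = 49
Δ: 0! 6! 0! / 7! → 1/7
sum: t=0:+1/36 = 1/36
3j²(3 0 3; 0 0 0) = Δ·Π!·Σ² = 1/7  (sign -1)
sum: t=0:+1/48 = 1/48
3j²(3 0 3; 1 0 -1) = Δ·Π!·Σ² = 1/7  (sign +1)
combine: 4πI² = 49·1/7·1/7 = 1/1
take √, sign -1: I = -0.28209479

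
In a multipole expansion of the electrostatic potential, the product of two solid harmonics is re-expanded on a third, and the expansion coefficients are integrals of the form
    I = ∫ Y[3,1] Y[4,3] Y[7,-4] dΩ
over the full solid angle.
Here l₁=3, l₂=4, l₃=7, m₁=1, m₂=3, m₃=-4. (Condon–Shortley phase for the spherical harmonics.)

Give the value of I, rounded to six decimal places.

Rules hold: Σm=0, L=14 even, 1≤7≤7.
N = 7·9·15 = 945
Δ = 0!·6!·8!/15! = 1/45045
Racah Σ t=0..0: t=0:+1/20736 = 1/20736
⇒ 3j(3 4 7; 0 0 0)² = 35/1287, sgn -1
Racah Σ t=0..0: t=0:+1/241920 = 1/241920
⇒ 3j(3 4 7; 1 3 -4)² = 2/91, sgn -1
4πI² = N·(3j₀)²·(3jₘ)² = 1050/1859
I = +1·√(0.56482/4π) = 0.21200691

0.212007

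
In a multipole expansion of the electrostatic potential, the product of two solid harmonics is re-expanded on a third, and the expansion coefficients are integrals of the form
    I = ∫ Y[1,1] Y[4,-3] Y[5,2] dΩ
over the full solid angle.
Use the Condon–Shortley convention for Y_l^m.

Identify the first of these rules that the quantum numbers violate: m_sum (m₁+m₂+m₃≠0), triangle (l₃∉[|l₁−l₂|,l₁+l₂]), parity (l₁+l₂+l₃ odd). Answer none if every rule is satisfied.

m₁+m₂+m₃ = 1 − 3 + 2 = 0  ✓
triangle: |1−4|=3 ≤ l₃=5 ≤ 1+4=5  ✓
parity: l₁+l₂+l₃ = 10 is even  ✓

none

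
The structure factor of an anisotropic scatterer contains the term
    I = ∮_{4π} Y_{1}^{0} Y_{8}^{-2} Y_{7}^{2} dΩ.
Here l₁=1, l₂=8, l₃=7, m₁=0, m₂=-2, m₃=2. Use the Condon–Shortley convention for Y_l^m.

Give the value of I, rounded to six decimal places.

0.237007

m-sum 0 ✓  L=16 even ✓  7≤7≤9 ✓
Π(2lᵢ+1) = 3×17×15 = 765
triangle coeff Δ(1,8,7) = 1/2040
Σ_t [1,1]: t=1:−1/25401600 = -1/25401600
(3j)²=8/255 [(1 8 7; 0 0 0)], sign=+1
Σ_t [1,1]: t=1:−1/43545600 = -1/43545600
(3j)²=1/34 [(1 8 7; 0 -2 2)], sign=+1
⇒ 4πI² = 12/17
I = (+1)√(12/17/(4π)) = 0.23700703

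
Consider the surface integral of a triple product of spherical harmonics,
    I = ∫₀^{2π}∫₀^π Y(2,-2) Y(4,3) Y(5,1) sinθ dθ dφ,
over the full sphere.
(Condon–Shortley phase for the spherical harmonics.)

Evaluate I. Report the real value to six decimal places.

0.000000

-2 + 3 + 1 = 2 ≠ 0: azimuthal integral kills it; I = 0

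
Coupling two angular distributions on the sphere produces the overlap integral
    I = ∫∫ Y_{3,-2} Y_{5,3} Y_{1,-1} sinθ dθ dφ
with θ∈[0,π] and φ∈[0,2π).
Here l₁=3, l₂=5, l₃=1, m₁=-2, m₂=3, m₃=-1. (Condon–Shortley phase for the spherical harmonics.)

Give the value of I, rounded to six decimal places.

l₃=1 ∉ [2,8] — triangle fails ⇒ I = 0

0.000000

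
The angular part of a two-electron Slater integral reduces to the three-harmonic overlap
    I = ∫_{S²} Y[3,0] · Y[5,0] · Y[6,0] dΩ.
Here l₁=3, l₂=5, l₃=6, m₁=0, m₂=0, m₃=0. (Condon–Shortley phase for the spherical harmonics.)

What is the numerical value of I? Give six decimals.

0.145631

Checks pass: Σm=0; 14 even; l₃=6∈[2,8].
(2·3+1)(2·5+1)(2·6+1) = 1001
Δ: 2! 4! 8! / 15! → 1/675675
sum: t=0:+1/8640 t=1:−1/2304 t=2:+1/8640 = -7/34560
3j²(3 5 6; 0 0 0) = Δ·Π!·Σ² = 7/429  (sign -1)
(m-triple is (0,0,0) — same symbol as above.)
combine: 4πI² = 1001·7/429·7/429 = 343/1287
take √, sign +1: I = 0.14563067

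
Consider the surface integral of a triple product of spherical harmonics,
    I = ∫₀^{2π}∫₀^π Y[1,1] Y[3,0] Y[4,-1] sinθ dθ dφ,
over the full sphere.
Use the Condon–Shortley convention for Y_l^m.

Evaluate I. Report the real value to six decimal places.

-0.194664

m-sum 0 ✓  L=8 even ✓  2≤4≤4 ✓
Π(2lᵢ+1) = 3×7×9 = 189
triangle coeff Δ(1,3,4) = 1/252
Σ_t [0,0]: t=0:+1/36 = 1/36
(3j)²=4/63 [(1 3 4; 0 0 0)], sign=+1
Σ_t [0,0]: t=0:+1/72 = 1/72
(3j)²=5/126 [(1 3 4; 1 0 -1)], sign=-1
⇒ 4πI² = 10/21
I = (-1)√(10/21/(4π)) = -0.19466390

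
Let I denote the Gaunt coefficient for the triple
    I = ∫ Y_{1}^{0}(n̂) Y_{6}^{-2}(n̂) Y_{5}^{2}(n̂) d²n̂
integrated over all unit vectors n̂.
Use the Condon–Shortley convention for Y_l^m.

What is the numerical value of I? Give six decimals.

0.231133

Rules hold: Σm=0, L=12 even, 5≤5≤7.
N = 3·13·11 = 429
Δ = 2!·0!·10!/13! = 1/858
Racah Σ t=1..1: t=1:−1/14400 = -1/14400
⇒ 3j(1 6 5; 0 0 0)² = 6/143, sgn +1
Racah Σ t=1..1: t=1:−1/30240 = -1/30240
⇒ 3j(1 6 5; 0 -2 2)² = 16/429, sgn +1
4πI² = N·(3j₀)²·(3jₘ)² = 96/143
I = +1·√(0.671329/4π) = 0.23113338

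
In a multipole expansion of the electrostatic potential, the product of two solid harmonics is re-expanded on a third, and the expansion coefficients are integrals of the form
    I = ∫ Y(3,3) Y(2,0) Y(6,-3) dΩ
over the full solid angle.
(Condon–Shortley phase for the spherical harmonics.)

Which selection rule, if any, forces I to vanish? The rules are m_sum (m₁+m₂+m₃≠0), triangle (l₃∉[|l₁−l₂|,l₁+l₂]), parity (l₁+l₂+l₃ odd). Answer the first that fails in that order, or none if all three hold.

triangle

azimuthal sum: 3 + 0 − 3 = 0  ✓
1 ≤ 6 ≤ 5 (triangle on l)  ✗
L = 3 + 2 + 6 = 11 (odd)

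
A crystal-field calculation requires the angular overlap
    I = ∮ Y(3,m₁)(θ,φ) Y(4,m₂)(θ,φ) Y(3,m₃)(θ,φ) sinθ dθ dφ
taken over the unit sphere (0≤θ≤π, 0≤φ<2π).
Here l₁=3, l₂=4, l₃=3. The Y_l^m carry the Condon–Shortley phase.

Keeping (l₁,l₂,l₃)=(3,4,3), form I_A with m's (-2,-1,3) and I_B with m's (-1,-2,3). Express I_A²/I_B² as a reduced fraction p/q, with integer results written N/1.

5/9

Same 3,4,3: normalisation and zero-m 3j drop out of the ratio.
A: Δ: 4! 2! 4! / 11! → 1/34650; sum: t=3:−1/288 = -1/288; 3j²(3 4 3; -2 -1 3) = Δ·Π!·Σ² = 5/231  (sign -1)
B: Δ: 4! 2! 4! / 11! → 1/34650; sum: t=2:+1/192 = 1/192; 3j²(3 4 3; -1 -2 3) = Δ·Π!·Σ² = 3/77  (sign +1)
I_A²/I_B² = (5/231)/(3/77) = 5/9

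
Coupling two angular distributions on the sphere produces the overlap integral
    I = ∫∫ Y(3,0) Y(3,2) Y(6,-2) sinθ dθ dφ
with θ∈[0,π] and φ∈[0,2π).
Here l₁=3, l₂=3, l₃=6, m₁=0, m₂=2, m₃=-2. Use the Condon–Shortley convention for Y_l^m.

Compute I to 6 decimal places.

0.177420

m-sum 0 ✓  L=12 even ✓  0≤6≤6 ✓
Π(2lᵢ+1) = 7×7×13 = 637
triangle coeff Δ(3,3,6) = 1/12012
Σ_t [0,0]: t=0:+1/1296 = 1/1296
(3j)²=100/3003 [(3 3 6; 0 0 0)], sign=+1
Σ_t [0,0]: t=0:+1/4320 = 1/4320
(3j)²=8/429 [(3 3 6; 0 2 -2)], sign=+1
⇒ 4πI² = 5600/14157
I = (+1)√(5600/14157/(4π)) = 0.17742036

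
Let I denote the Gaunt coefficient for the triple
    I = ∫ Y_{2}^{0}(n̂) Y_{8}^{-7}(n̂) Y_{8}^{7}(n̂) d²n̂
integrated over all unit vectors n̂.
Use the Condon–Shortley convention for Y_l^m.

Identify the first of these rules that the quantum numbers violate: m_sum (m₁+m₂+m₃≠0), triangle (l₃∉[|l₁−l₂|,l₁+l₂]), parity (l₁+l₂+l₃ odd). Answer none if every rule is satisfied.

none

Σmᵢ = 0  ✓
l₃∈[|l₁−l₂|,l₁+l₂]=[6,10], have l₃=8  ✓
Σlᵢ = 18 ⇒ even  ✓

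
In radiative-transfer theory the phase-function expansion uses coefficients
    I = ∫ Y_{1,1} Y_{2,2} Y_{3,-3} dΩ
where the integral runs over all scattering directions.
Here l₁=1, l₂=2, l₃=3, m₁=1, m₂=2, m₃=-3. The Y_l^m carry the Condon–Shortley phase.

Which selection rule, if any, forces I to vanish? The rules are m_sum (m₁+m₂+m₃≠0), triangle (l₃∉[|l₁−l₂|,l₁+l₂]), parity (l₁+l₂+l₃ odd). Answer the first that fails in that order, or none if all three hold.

m₁+m₂+m₃ = 1 + 2 − 3 = 0  ✓
triangle: |1−2|=1 ≤ l₃=3 ≤ 1+2=3  ✓
parity: l₁+l₂+l₃ = 6 is even  ✓

none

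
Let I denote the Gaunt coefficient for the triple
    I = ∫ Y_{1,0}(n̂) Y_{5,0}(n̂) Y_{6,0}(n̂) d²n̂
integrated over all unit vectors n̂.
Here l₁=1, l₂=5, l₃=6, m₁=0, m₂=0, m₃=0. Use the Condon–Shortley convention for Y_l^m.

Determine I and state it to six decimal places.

0.245154

m-sum 0 ✓  L=12 even ✓  4≤6≤6 ✓
Π(2lᵢ+1) = 3×11×13 = 429
triangle coeff Δ(1,5,6) = 1/858
Σ_t [0,0]: t=0:+1/14400 = 1/14400
(3j)²=6/143 [(1 5 6; 0 0 0)], sign=+1
(m-triple is (0,0,0) — same symbol as above.)
⇒ 4πI² = 108/143
I = (+1)√(108/143/(4π)) = 0.24515397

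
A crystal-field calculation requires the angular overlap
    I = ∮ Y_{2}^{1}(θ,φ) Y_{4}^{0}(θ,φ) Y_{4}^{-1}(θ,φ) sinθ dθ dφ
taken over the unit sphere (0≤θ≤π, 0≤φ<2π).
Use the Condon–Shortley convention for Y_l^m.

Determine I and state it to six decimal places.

-0.044869

Rules hold: Σm=0, L=10 even, 2≤4≤6.
N = 5·9·9 = 405
Δ = 2!·2!·6!/11! = 1/13860
Racah Σ t=0..2: t=0:+1/192 t=1:−1/36 t=2:+1/192 = -5/288
⇒ 3j(2 4 4; 0 0 0)² = 20/693, sgn -1
Racah Σ t=0..1: t=0:+1/96 t=1:−1/72 = -1/288
⇒ 3j(2 4 4; 1 0 -1)² = 1/462, sgn +1
4πI² = N·(3j₀)²·(3jₘ)² = 150/5929
I = -1·√(0.0252994/4π) = -0.04486937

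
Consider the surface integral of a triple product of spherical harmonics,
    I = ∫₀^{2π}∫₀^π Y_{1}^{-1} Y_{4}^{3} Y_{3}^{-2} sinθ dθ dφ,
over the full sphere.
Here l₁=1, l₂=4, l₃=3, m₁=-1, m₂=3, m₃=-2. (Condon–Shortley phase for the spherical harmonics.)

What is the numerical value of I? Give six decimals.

-0.282095

m-sum 0 ✓  L=8 even ✓  3≤3≤5 ✓
Π(2lᵢ+1) = 3×9×7 = 189
triangle coeff Δ(1,4,3) = 1/252
Σ_t [1,1]: t=1:−1/36 = -1/36
(3j)²=4/63 [(1 4 3; 0 0 0)], sign=+1
Σ_t [2,2]: t=2:+1/240 = 1/240
(3j)²=1/12 [(1 4 3; -1 3 -2)], sign=-1
⇒ 4πI² = 1/1
I = (-1)√(1/1/(4π)) = -0.28209479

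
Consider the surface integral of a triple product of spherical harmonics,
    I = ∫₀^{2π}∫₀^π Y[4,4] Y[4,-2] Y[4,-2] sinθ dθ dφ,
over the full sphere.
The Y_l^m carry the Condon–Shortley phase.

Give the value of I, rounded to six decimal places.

Rules hold: Σm=0, L=12 even, 0≤4≤8.
N = 9·9·9 = 729
Δ = 4!·4!·4!/13! = 1/450450
Racah Σ t=0..4: t=0:+1/13824 t=1:−1/216 t=2:+1/64 t=3:−1/216 t=4:+1/13824 = 5/768
⇒ 3j(4 4 4; 0 0 0)² = 18/1001, sgn +1
Racah Σ t=0..0: t=0:+1/2304 = 1/2304
⇒ 3j(4 4 4; 4 -2 -2)² = 5/143, sgn +1
4πI² = N·(3j₀)²·(3jₘ)² = 65610/143143
I = +1·√(0.458353/4π) = 0.19098314

0.190983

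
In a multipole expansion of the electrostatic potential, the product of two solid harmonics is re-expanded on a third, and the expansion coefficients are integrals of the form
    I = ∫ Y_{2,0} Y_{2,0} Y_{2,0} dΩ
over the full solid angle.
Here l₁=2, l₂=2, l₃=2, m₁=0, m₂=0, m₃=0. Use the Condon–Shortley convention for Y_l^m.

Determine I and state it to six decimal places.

m-sum 0 ✓  L=6 even ✓  0≤2≤4 ✓
Π(2lᵢ+1) = 5×5×5 = 125
triangle coeff Δ(2,2,2) = 1/630
Σ_t [0,2]: t=0:+1/8 t=1:−1/1 t=2:+1/8 = -3/4
(3j)²=2/35 [(2 2 2; 0 0 0)], sign=-1
(m-triple is (0,0,0) — same symbol as above.)
⇒ 4πI² = 20/49
I = (+1)√(20/49/(4π)) = 0.18022375

0.180224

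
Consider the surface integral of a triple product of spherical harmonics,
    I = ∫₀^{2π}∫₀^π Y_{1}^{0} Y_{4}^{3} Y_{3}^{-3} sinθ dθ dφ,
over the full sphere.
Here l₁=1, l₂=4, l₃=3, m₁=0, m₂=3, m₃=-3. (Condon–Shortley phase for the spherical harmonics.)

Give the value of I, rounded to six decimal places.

Checks pass: Σm=0; 8 even; l₃=3∈[3,5].
(2·1+1)(2·4+1)(2·3+1) = 189
Δ: 2! 0! 6! / 9! → 1/252
sum: t=1:−1/36 = -1/36
3j²(1 4 3; 0 0 0) = Δ·Π!·Σ² = 4/63  (sign +1)
sum: t=1:−1/720 = -1/720
3j²(1 4 3; 0 3 -3) = Δ·Π!·Σ² = 1/36  (sign -1)
combine: 4πI² = 189·4/63·1/36 = 1/3
take √, sign -1: I = -0.16286750

-0.162868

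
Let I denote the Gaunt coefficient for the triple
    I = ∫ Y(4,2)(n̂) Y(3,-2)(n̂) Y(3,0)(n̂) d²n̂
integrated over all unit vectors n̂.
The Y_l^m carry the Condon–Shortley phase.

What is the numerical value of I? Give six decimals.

-0.044418

Checks pass: Σm=0; 10 even; l₃=3∈[1,7].
(2·4+1)(2·3+1)(2·3+1) = 441
Δ: 4! 4! 2! / 11! → 1/34650
sum: t=1:−1/72 t=2:+1/16 t=3:−1/72 = 5/144
3j²(4 3 3; 0 0 0) = Δ·Π!·Σ² = 2/77  (sign -1)
sum: t=0:+1/96 t=1:−1/72 = -1/288
3j²(4 3 3; 2 -2 0) = Δ·Π!·Σ² = 1/462  (sign +1)
combine: 4πI² = 441·2/77·1/462 = 3/121
take √, sign -1: I = -0.04441841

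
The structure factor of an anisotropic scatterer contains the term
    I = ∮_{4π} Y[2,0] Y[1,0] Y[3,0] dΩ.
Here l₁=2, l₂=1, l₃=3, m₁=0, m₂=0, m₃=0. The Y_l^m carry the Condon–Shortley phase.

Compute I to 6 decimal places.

m-sum 0 ✓  L=6 even ✓  1≤3≤3 ✓
Π(2lᵢ+1) = 5×3×7 = 105
triangle coeff Δ(2,1,3) = 1/105
Σ_t [0,0]: t=0:+1/4 = 1/4
(3j)²=3/35 [(2 1 3; 0 0 0)], sign=-1
(m-triple is (0,0,0) — same symbol as above.)
⇒ 4πI² = 27/35
I = (+1)√(27/35/(4π)) = 0.24776670

0.247767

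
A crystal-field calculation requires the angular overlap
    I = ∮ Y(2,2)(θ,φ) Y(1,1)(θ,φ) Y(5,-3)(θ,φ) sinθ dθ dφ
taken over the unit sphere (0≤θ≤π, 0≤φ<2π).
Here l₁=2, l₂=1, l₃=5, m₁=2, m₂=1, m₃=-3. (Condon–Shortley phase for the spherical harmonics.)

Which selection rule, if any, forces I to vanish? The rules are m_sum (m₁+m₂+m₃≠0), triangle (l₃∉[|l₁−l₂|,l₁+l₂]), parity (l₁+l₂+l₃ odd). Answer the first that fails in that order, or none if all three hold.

triangle

azimuthal sum: 2 + 1 − 3 = 0  ✓
1 ≤ 5 ≤ 3 (triangle on l)  ✗
L = 2 + 1 + 5 = 8 (even)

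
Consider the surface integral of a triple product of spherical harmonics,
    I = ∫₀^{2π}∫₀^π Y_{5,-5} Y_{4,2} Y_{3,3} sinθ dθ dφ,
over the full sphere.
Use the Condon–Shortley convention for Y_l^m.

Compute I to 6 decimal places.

0.138791

m-sum 0 ✓  L=12 even ✓  1≤3≤9 ✓
Π(2lᵢ+1) = 11×9×7 = 693
triangle coeff Δ(5,4,3) = 1/180180
Σ_t [2,4]: t=2:+1/576 t=3:−1/144 t=4:+1/576 = -1/288
(3j)²=20/1001 [(5 4 3; 0 0 0)], sign=+1
Σ_t [6,6]: t=6:+1/34560 = 1/34560
(3j)²=5/286 [(5 4 3; -5 2 3)], sign=+1
⇒ 4πI² = 450/1859
I = (+1)√(450/1859/(4π)) = 0.13879110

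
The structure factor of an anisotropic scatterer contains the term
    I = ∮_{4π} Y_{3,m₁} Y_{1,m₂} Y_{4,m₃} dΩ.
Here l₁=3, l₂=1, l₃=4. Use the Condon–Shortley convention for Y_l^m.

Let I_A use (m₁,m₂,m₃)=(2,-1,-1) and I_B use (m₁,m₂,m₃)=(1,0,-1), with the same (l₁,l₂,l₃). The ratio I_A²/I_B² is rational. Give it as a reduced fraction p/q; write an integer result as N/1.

Shared (l₁,l₂,l₃)=(3,1,4): N and (l;000)² cancel in I_A²/I_B².
A: Δ = 0!·6!·2!/9! = 1/252; Racah Σ t=0..0: t=0:+1/240 = 1/240; ⇒ 3j(3 1 4; 2 -1 -1)² = 1/84, sgn -1
B: Δ = 0!·6!·2!/9! = 1/252; Racah Σ t=0..0: t=0:+1/48 = 1/48; ⇒ 3j(3 1 4; 1 0 -1)² = 5/84, sgn -1
I_A²/I_B² = (1/84)/(5/84) = 1/5

1/5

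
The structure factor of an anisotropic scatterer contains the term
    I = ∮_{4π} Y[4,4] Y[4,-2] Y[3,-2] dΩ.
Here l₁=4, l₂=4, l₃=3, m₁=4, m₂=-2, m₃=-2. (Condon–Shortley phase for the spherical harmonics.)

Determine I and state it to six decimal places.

0.000000

Σlᵢ=11 odd — θ-integrand is odd under cosθ→−cosθ; I=0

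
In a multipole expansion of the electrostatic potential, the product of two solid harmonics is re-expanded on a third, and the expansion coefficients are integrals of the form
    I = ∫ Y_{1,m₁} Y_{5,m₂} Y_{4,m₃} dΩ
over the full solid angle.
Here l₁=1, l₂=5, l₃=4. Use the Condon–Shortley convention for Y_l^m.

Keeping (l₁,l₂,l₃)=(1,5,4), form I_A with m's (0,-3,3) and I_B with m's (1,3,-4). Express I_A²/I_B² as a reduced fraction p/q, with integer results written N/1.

16/1

Shared (l₁,l₂,l₃)=(1,5,4): N and (l;000)² cancel in I_A²/I_B².
A: Δ = 2!·0!·8!/11! = 1/495; Racah Σ t=1..1: t=1:−1/5040 = -1/5040; ⇒ 3j(1 5 4; 0 -3 3)² = 16/495, sgn +1
B: Δ = 2!·0!·8!/11! = 1/495; Racah Σ t=0..0: t=0:+1/80640 = 1/80640; ⇒ 3j(1 5 4; 1 3 -4)² = 1/495, sgn +1
I_A²/I_B² = (16/495)/(1/495) = 16/1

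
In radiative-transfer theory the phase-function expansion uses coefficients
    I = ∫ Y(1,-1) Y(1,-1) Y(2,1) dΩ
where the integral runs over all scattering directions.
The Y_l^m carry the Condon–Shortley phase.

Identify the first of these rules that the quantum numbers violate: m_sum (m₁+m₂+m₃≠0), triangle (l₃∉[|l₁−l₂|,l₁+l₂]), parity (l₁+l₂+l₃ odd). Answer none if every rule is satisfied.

m_sum

Σmᵢ = -1  ✗
l₃∈[|l₁−l₂|,l₁+l₂]=[0,2], have l₃=2
Σlᵢ = 4 ⇒ even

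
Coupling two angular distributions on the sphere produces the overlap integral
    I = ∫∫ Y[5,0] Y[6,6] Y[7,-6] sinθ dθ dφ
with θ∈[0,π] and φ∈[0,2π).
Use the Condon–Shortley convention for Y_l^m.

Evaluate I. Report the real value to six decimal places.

Rules hold: Σm=0, L=18 even, 1≤7≤11.
N = 11·13·15 = 2145
Δ = 4!·6!·8!/19! = 1/174594420
Racah Σ t=0..4: t=0:+1/4147200 t=1:−1/207360 t=2:+1/82944 t=3:−1/207360 t=4:+1/4147200 = 1/345600
⇒ 3j(5 6 7; 0 0 0)² = 420/46189, sgn -1
Racah Σ t=4..4: t=4:+1/116121600 = 1/116121600
⇒ 3j(5 6 7; 0 6 -6)² = 165/9044, sgn -1
4πI² = N·(3j₀)²·(3jₘ)² = 37125/104329
I = +1·√(0.355845/4π) = 0.16827739

0.168277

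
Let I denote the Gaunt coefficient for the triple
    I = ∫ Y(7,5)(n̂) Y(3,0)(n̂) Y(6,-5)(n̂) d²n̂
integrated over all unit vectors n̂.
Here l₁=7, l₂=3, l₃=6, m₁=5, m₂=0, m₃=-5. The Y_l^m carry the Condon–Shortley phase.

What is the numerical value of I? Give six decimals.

Checks pass: Σm=0; 16 even; l₃=6∈[4,10].
(2·7+1)(2·3+1)(2·6+1) = 1365
Δ: 4! 10! 2! / 17! → 1/2042040
sum: t=1:−1/207360 t=2:+1/57600 t=3:−1/207360 = 1/129600
3j²(7 3 6; 0 0 0) = Δ·Π!·Σ² = 168/12155  (sign +1)
sum: t=1:−1/4354560 t=2:+1/14515200 = -1/6220800
3j²(7 3 6; 5 0 -5) = Δ·Π!·Σ² = 77/4420  (sign +1)
combine: 4πI² = 1365·168/12155·77/4420 = 6174/18785
take √, sign +1: I = 0.16172337

0.161723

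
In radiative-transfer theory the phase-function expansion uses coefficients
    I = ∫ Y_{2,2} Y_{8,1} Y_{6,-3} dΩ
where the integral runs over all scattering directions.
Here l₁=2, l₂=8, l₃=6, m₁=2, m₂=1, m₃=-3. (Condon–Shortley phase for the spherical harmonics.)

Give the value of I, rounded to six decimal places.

-0.050205

m-sum 0 ✓  L=16 even ✓  6≤6≤10 ✓
Π(2lᵢ+1) = 5×17×13 = 1105
triangle coeff Δ(2,8,6) = 1/30940
Σ_t [2,2]: t=2:+1/2073600 = 1/2073600
(3j)²=28/1105 [(2 8 6; 0 0 0)], sign=+1
Σ_t [0,0]: t=0:+1/52254720 = 1/52254720
(3j)²=1/884 [(2 8 6; 2 1 -3)], sign=-1
⇒ 4πI² = 7/221
I = (-1)√(7/221/(4π)) = -0.05020511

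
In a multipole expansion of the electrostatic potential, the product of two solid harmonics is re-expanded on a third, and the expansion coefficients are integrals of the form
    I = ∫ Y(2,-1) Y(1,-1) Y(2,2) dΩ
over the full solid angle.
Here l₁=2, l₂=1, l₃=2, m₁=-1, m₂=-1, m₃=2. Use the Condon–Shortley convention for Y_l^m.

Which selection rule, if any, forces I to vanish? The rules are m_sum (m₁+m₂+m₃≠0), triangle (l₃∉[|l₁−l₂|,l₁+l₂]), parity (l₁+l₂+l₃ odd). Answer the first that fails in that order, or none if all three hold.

parity

m₁+m₂+m₃ = -1 − 1 + 2 = 0  ✓
triangle: |2−1|=1 ≤ l₃=2 ≤ 2+1=3  ✓
parity: l₁+l₂+l₃ = 5 is odd  ✗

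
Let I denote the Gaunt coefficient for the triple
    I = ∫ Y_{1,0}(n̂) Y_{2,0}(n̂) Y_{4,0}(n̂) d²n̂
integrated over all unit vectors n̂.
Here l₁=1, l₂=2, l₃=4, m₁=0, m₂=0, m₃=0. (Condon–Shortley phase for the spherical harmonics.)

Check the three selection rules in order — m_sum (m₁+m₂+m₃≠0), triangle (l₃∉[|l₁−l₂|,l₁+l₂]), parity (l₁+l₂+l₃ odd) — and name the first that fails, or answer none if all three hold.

triangle

m₁+m₂+m₃ = 0 + 0 + 0 = 0  ✓
triangle: |1−2|=1 ≤ l₃=4 ≤ 1+2=3  ✗
parity: l₁+l₂+l₃ = 7 is odd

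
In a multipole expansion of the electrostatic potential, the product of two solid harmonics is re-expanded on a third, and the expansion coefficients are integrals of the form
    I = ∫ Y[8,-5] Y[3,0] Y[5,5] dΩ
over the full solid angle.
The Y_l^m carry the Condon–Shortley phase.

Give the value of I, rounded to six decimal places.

-0.071001

m-sum 0 ✓  L=16 even ✓  5≤5≤11 ✓
Π(2lᵢ+1) = 17×7×11 = 1309
triangle coeff Δ(8,3,5) = 1/136136
Σ_t [3,3]: t=3:−1/518400 = -1/518400
(3j)²=56/2431 [(8 3 5; 0 0 0)], sign=+1
Σ_t [3,3]: t=3:−1/130636800 = -1/130636800
(3j)²=1/476 [(8 3 5; -5 0 5)], sign=-1
⇒ 4πI² = 14/221
I = (-1)√(14/221/(4π)) = -0.07100075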